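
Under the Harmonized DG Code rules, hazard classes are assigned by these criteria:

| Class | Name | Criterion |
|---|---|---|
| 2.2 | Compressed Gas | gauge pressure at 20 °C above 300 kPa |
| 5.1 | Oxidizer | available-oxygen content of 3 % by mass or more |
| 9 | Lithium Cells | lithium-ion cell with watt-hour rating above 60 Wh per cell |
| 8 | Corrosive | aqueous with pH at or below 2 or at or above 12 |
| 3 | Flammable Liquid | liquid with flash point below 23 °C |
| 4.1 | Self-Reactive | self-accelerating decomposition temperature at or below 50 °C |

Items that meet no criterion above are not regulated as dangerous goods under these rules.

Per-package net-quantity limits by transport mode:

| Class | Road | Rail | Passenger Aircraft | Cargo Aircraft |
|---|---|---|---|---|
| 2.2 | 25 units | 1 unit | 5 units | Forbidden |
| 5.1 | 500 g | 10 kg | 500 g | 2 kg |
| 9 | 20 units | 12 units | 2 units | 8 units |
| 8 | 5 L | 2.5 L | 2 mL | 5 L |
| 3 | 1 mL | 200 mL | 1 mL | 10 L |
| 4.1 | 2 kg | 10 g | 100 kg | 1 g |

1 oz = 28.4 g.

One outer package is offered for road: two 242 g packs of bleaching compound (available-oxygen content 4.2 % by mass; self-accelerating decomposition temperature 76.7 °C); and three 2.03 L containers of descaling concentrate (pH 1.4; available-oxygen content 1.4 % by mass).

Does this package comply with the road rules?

The bleaching compound has available-oxygen content 4.2 % by mass, which is ≥ 3 % by mass, so it is Class 5.1 (Oxidizer).
The descaling concentrate has pH 1.4, which is ≤ 2, so it is Class 8 (Corrosive).
Class 5.1 quantity: two 242 g packs = 484 g.
484 g is within the road limit of 500 g for Class 5.1.
Class 8 quantity: three 2.03 L containers = 6.09 L.
That exceeds the Class 8 road limit of 5 L.

No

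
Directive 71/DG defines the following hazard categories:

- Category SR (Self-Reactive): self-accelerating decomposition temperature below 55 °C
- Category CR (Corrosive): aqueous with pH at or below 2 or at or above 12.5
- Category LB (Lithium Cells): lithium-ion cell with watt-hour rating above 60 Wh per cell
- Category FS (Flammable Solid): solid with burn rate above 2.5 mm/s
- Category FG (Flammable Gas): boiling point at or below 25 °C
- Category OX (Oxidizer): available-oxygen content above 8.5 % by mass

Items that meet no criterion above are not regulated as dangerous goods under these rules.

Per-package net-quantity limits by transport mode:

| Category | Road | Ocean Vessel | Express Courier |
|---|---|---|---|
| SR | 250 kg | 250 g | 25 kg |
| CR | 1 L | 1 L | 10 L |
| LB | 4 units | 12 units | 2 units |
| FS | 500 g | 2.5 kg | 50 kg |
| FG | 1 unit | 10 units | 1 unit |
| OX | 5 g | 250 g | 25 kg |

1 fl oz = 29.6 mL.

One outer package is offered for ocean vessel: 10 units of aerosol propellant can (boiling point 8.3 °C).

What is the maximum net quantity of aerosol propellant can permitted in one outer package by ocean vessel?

With boiling point 8.3 °C (≤ 25 °C), the aerosol propellant can falls in Category FG.
The ocean vessel limit for Category FG is 10 units.

10 units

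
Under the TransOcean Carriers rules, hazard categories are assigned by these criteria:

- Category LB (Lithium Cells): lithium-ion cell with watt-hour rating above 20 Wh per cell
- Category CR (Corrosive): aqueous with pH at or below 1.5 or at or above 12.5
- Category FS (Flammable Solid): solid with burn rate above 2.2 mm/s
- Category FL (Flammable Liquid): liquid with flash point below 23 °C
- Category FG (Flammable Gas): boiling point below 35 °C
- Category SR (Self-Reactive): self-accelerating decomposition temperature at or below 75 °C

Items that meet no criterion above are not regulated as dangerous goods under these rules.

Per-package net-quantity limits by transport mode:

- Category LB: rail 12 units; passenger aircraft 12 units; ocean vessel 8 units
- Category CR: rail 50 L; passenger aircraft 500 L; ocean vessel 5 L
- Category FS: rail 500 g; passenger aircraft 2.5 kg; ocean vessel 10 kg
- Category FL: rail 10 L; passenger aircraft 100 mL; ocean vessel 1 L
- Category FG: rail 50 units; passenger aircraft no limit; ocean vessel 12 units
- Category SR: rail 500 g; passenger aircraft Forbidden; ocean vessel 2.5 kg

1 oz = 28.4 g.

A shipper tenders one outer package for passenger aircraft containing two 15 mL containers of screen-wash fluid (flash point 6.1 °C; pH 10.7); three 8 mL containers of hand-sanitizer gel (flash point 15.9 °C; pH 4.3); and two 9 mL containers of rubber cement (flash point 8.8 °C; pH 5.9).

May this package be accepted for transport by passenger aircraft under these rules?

Screen-wash fluid: flash point 6.1 °C < 23 °C → Category FL (Flammable Liquid).
With flash point 15.9 °C (< 23 °C), the hand-sanitizer gel falls in Category FL.
Flash point 8.8 °C meets the Category FL criterion (Flammable Liquid), so the rubber cement is Category FL.
Category FL net quantity: (two 15 mL containers = 30 mL) + (three 8 mL containers = 24 mL) + (two 9 mL containers = 18 mL) = 72 mL.
72 mL is within the passenger aircraft limit of 100 mL for Category FL.

Yes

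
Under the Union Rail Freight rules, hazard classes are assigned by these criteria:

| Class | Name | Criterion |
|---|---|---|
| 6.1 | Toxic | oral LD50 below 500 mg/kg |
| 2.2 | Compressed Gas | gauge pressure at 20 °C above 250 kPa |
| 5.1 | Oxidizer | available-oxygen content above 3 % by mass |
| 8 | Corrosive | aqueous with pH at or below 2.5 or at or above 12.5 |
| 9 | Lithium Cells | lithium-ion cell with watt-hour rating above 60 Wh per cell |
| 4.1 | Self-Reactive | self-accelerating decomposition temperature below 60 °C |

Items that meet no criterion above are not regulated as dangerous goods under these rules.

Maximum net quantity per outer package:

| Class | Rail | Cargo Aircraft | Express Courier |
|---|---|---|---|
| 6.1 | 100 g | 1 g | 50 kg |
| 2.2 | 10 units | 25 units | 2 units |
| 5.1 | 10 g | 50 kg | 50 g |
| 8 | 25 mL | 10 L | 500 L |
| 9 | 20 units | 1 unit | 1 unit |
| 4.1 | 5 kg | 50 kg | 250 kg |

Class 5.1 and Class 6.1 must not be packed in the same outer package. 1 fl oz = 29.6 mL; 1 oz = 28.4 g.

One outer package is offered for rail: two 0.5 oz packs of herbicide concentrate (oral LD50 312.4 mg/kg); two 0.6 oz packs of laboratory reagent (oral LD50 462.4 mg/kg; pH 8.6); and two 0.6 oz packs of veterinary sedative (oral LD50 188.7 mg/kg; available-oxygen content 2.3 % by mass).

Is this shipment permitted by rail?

Yes

With oral LD50 312.4 mg/kg (< 500 mg/kg), the herbicide concentrate falls in Class 6.1.
Laboratory reagent: oral LD50 462.4 mg/kg < 500 mg/kg → Class 6.1 (Toxic).
The veterinary sedative has oral LD50 188.7 mg/kg, which is < 500 mg/kg, so it is Class 6.1 (Toxic).
Total Class 6.1: (two 0.5 oz packs = 28.4 g) + (two 0.6 oz packs = 34.08 g) + (two 0.6 oz packs = 34.08 g) = 96.56 g.
That is within the Class 6.1 rail limit of 100 g.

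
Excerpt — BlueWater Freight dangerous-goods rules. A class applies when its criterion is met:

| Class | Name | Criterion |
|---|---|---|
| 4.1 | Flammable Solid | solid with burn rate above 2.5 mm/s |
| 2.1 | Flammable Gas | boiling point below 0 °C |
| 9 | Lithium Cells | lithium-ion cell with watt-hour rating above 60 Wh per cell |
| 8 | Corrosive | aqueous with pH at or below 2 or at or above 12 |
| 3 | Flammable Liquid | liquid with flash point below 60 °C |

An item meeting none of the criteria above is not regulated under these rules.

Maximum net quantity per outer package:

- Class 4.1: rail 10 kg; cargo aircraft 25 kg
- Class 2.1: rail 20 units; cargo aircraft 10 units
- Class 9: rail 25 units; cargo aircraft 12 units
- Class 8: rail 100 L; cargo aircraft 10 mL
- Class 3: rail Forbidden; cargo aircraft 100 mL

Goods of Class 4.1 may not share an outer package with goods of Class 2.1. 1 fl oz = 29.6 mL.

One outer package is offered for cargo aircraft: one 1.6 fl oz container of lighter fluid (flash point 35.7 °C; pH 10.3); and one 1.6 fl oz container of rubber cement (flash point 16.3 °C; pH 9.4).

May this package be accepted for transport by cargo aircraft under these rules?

The lighter fluid has flash point 35.7 °C, which is < 60 °C, so it is Class 3 (Flammable Liquid).
With flash point 16.3 °C (< 60 °C), the rubber cement falls in Class 3.
Total Class 3: (one 1.6 fl oz container = 47.36 mL) + (one 1.6 fl oz container = 47.36 mL) = 94.72 mL.
94.72 mL is within the cargo aircraft limit of 100 mL for Class 3.

Yes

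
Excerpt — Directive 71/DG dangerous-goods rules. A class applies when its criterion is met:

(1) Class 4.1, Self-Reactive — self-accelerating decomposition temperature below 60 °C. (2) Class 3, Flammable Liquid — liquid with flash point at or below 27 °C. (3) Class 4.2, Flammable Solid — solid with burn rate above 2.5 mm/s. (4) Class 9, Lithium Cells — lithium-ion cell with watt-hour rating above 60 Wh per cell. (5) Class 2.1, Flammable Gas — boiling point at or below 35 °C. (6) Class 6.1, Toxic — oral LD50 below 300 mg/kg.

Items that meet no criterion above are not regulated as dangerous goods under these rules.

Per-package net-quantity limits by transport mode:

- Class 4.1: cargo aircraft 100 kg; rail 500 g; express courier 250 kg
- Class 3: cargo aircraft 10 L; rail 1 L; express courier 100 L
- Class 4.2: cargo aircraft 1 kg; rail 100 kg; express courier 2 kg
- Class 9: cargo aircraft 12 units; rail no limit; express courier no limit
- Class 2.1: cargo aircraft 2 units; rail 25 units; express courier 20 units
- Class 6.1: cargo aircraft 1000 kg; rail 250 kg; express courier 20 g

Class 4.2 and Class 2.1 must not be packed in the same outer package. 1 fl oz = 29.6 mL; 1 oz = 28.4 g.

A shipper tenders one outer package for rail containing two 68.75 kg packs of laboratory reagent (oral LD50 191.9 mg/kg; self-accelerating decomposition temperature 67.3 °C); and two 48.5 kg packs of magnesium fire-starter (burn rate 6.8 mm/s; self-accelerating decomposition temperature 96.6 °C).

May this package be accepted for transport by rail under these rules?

Oral LD50 191.9 mg/kg meets the Class 6.1 criterion (Toxic), so the laboratory reagent is Class 6.1.
With burn rate 6.8 mm/s (> 2.5 mm/s), the magnesium fire-starter falls in Class 4.2.
Class 4.2 quantity: two 48.5 kg packs = 97 kg.
97 kg ≤ 100 kg (rail limit, Class 4.2) — within limit.
Class 6.1 quantity: two 68.75 kg packs = 137.5 kg.
137.5 kg is within the rail limit of 250 kg for Class 6.1.
The segregation rule (Class 4.2 with Class 2.1) does not apply to Class 4.2 with Class 6.1.
Every hazard class is within its rail limit and no segregation rule is violated.

Yes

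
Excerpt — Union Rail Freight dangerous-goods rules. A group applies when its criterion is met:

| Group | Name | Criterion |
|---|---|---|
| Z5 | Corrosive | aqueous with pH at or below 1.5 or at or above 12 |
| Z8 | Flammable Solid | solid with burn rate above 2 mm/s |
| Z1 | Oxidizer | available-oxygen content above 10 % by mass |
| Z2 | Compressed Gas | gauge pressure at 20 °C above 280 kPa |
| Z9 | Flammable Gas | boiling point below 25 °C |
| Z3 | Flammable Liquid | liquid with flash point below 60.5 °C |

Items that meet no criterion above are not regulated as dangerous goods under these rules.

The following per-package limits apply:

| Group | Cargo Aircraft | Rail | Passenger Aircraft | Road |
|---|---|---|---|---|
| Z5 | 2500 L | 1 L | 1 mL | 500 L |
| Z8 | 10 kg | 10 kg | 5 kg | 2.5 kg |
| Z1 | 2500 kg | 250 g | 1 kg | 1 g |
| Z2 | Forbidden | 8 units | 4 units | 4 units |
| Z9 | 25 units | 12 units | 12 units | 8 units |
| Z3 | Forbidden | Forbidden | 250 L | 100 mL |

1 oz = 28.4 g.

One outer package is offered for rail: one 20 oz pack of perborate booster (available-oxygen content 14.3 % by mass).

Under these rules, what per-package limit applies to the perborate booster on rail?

250 g

With available-oxygen content 14.3 % by mass (> 10 % by mass), the perborate booster falls in Group Z1.
The rail limit for Group Z1 is 250 g.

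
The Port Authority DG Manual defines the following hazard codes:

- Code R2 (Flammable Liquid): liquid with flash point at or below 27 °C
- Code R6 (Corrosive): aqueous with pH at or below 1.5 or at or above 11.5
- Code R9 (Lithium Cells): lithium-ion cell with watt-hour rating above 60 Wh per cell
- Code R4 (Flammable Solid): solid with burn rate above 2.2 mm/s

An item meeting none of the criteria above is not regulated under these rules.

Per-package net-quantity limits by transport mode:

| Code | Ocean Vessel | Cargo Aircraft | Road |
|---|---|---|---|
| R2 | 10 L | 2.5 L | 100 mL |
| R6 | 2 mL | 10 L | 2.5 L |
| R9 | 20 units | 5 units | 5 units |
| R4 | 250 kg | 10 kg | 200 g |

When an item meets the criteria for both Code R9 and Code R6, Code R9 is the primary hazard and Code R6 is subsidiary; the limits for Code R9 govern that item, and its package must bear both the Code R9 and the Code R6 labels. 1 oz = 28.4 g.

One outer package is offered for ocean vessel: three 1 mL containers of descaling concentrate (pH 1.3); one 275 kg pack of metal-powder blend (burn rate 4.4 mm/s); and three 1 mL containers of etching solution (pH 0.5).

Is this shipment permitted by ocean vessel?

The descaling concentrate has pH 1.3, which is ≤ 1.5, so it is Code R6 (Corrosive).
With burn rate 4.4 mm/s (> 2.2 mm/s), the metal-powder blend falls in Code R4.
Etching solution: pH 0.5 ≤ 1.5 → Code R6 (Corrosive).
Code R4 quantity: 275 kg.
That exceeds the Code R4 ocean vessel limit of 250 kg.
Total Code R6: (three 1 mL containers = 3 mL) + (three 1 mL containers = 3 mL) = 6 mL.
6 mL exceeds the ocean vessel limit of 2 mL for Code R6.

No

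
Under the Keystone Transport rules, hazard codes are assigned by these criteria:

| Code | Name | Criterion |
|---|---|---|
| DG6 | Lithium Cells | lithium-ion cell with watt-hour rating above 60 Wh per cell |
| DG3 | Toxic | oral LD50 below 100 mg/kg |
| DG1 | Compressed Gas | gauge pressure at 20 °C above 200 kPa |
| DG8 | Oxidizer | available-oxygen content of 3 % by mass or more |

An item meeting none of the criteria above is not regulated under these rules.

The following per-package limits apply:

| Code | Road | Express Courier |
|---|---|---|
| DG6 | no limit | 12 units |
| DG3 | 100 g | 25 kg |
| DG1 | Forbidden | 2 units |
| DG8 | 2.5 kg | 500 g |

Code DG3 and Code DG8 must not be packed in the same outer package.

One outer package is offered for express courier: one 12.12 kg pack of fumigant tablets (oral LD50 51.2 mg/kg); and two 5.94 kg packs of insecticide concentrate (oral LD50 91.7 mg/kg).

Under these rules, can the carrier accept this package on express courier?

Yes

With oral LD50 51.2 mg/kg (< 100 mg/kg), the fumigant tablets fall in Code DG3.
With oral LD50 91.7 mg/kg (< 100 mg/kg), the insecticide concentrate falls in Code DG3.
Code DG3 net quantity: 12.12 kg + (two 5.94 kg packs = 11.88 kg) = 24 kg.
That is within the Code DG3 express courier limit of 25 kg.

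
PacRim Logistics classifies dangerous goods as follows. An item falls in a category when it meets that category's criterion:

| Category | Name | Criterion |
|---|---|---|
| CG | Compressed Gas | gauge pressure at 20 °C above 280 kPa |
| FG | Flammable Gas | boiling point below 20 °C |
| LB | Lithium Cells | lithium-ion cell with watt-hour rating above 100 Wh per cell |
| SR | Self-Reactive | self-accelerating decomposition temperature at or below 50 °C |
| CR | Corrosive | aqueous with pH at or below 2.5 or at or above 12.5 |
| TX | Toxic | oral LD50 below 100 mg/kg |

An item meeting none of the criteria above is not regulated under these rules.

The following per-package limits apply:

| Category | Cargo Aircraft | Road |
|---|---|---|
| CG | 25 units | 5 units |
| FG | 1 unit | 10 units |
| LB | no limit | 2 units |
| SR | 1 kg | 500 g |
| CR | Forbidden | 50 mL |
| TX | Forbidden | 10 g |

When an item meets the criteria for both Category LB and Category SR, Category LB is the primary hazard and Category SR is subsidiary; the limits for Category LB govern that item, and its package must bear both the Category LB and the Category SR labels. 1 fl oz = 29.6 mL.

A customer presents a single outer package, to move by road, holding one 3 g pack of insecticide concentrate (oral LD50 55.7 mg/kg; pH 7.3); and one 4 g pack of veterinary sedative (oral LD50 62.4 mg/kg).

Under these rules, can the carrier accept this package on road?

The insecticide concentrate has oral LD50 55.7 mg/kg, which is < 100 mg/kg, so it is Category TX (Toxic).
The veterinary sedative has oral LD50 62.4 mg/kg, which is < 100 mg/kg, so it is Category TX (Toxic).
Category TX net quantity: 3 g + 4 g = 7 g.
7 g ≤ 10 g (road limit, Category TX) — within limit.

Yes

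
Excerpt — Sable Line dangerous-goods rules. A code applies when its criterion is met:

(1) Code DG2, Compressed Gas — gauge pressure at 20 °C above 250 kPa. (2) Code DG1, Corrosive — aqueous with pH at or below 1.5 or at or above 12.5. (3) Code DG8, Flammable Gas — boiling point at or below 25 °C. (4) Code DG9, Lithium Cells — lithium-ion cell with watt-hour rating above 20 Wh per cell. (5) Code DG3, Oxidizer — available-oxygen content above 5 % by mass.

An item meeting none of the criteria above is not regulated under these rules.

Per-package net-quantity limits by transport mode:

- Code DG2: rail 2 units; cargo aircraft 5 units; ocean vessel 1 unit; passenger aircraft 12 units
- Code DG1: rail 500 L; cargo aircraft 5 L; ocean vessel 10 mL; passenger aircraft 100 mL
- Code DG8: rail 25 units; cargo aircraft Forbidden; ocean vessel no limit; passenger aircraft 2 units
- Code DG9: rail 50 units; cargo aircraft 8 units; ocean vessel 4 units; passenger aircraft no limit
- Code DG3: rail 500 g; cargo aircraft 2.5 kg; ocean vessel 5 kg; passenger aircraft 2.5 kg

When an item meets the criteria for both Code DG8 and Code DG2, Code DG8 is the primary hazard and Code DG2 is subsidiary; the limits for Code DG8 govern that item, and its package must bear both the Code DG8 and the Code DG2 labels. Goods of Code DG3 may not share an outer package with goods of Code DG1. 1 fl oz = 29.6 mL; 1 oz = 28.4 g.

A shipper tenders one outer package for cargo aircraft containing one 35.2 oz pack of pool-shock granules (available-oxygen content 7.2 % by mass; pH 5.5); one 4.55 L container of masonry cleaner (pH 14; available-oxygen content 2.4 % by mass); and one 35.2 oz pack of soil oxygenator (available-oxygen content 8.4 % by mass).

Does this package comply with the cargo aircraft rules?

The pool-shock granules have available-oxygen content 7.2 % by mass, which is > 5 % by mass, so they are Code DG3 (Oxidizer).
The masonry cleaner has pH 14, which is ≥ 12.5, so it is Code DG1 (Corrosive).
With available-oxygen content 8.4 % by mass (> 5 % by mass), the soil oxygenator falls in Code DG3.
Total Code DG3: (one 35.2 oz pack = 999.68 g) + (one 35.2 oz pack = 999.68 g) = 1999.36 g.
1999.36 g is within the cargo aircraft limit of 2.5 kg for Code DG3.
Code DG1 quantity: 4.55 L.
That is within the Code DG1 cargo aircraft limit of 5 L.
Code DG3 and Code DG1 may not share an outer package.

No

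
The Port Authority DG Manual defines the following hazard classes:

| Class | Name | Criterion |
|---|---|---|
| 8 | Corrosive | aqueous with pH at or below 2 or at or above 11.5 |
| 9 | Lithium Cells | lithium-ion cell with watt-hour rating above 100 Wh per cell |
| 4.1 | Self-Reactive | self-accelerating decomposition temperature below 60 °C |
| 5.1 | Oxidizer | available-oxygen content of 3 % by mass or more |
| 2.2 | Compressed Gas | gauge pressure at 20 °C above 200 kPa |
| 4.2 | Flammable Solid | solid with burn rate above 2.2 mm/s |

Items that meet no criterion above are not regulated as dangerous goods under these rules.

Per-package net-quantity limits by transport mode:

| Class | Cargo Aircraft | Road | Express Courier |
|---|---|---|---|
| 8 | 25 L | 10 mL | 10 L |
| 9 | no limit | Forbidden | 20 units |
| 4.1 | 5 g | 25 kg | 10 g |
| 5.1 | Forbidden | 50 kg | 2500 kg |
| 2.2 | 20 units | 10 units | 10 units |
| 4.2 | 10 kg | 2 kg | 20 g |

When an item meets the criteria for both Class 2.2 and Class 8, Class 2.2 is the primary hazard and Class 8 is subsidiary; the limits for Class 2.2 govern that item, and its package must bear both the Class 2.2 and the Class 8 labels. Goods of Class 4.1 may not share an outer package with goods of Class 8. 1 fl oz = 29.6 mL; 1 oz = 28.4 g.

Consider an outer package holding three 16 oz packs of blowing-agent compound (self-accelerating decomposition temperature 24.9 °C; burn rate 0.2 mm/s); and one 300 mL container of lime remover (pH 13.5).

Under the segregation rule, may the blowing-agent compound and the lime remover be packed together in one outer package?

Self-accelerating decomposition temperature 24.9 °C meets the Class 4.1 criterion (Self-Reactive), so the blowing-agent compound is Class 4.1.
Lime remover: pH 13.5 ≥ 11.5 → Class 8 (Corrosive).
Class 4.1 and Class 8 may not share an outer package.

No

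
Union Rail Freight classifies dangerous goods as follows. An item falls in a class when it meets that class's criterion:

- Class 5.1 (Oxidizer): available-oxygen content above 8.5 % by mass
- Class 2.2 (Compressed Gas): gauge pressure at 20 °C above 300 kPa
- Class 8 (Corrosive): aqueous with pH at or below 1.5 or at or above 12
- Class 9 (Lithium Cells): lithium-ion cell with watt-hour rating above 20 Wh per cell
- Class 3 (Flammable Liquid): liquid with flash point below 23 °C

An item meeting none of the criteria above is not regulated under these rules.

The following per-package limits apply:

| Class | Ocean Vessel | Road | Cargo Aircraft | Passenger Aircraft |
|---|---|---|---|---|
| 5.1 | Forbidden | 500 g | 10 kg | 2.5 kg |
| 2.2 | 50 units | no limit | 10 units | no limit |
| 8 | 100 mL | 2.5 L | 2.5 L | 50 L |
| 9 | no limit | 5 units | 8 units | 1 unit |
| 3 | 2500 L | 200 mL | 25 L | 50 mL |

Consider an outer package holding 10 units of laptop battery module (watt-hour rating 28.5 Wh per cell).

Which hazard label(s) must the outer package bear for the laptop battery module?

Class 9

With watt-hour rating 28.5 Wh per cell (> 20 Wh per cell), the laptop battery module falls in Class 9.
Only the Class 9 label is required.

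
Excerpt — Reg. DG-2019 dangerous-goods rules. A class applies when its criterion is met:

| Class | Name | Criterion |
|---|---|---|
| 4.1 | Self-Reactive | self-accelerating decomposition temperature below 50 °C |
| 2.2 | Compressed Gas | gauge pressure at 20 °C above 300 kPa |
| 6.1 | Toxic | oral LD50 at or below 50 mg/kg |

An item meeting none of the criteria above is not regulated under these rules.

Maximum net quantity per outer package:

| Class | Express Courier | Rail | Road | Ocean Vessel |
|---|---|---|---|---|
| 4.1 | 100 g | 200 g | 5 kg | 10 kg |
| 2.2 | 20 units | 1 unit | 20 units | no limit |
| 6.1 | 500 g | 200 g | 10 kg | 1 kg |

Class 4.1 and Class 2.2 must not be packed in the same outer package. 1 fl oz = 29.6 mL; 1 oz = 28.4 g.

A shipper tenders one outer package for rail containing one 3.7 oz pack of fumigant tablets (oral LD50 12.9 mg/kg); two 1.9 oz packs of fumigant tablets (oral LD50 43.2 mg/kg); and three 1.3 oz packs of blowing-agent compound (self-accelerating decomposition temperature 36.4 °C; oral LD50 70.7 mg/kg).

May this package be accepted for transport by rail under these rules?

No

With oral LD50 12.9 mg/kg (≤ 50 mg/kg), the fumigant tablets fall in Class 6.1.
With oral LD50 43.2 mg/kg (≤ 50 mg/kg), the fumigant tablets fall in Class 6.1.
The blowing-agent compound has self-accelerating decomposition temperature 36.4 °C, which is < 50 °C, so it is Class 4.1 (Self-Reactive).
Total Class 6.1: (one 3.7 oz pack = 105.08 g) + (two 1.9 oz packs = 107.92 g) = 213 g.
213 g exceeds the rail limit of 200 g for Class 6.1.
Class 4.1 quantity: three 1.3 oz packs = 110.76 g.
110.76 g is within the rail limit of 200 g for Class 4.1.
The segregation rule (Class 4.1 with Class 2.2) does not apply to Class 6.1 with Class 4.1.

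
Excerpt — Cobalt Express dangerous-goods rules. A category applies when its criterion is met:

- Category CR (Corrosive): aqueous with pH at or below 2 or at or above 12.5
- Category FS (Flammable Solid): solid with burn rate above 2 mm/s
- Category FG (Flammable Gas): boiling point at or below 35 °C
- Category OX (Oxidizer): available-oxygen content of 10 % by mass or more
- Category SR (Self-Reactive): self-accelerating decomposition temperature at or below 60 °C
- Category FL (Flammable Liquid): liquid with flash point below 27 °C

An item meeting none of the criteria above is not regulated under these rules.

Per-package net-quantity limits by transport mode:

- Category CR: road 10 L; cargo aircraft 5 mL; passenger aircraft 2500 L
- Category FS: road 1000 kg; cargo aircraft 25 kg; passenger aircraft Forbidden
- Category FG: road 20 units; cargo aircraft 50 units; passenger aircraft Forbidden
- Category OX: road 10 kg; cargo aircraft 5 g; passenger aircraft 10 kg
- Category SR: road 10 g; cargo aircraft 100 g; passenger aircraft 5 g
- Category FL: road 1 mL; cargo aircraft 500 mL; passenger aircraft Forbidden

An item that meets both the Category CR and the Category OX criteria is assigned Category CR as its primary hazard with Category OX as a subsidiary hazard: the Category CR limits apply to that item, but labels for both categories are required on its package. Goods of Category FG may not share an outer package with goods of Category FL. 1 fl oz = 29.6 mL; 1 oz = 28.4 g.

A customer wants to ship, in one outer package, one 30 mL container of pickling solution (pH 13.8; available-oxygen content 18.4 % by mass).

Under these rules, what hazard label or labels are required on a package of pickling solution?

Pickling solution: pH 13.8 ≥ 12.5 → Category CR (Corrosive).
With available-oxygen content 18.4 % by mass (≥ 10 % by mass), the pickling solution falls in Category OX.
By the precedence rule Category CR is primary and Category OX is subsidiary, and that rule requires both labels on the package.

Category CR and OX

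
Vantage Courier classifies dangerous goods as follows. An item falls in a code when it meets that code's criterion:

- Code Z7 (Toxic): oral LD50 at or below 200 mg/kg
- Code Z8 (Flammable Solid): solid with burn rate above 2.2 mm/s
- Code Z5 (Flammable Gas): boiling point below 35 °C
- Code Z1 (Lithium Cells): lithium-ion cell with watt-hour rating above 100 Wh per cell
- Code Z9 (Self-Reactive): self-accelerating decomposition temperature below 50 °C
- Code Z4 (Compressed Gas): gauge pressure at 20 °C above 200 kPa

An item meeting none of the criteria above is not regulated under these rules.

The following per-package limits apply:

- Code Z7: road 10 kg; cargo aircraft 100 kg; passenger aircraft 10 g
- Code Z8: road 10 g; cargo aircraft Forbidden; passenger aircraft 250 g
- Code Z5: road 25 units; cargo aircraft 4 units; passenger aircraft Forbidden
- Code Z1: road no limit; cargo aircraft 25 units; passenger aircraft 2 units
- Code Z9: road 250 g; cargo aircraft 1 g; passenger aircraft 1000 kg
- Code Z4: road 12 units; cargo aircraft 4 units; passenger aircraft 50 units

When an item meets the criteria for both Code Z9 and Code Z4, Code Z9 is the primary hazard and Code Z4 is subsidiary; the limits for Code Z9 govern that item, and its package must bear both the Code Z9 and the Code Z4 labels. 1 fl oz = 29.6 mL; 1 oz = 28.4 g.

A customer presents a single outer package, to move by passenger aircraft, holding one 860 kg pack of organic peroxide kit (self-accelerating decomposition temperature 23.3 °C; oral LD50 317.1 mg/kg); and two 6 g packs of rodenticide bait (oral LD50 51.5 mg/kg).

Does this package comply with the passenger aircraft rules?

No

With self-accelerating decomposition temperature 23.3 °C (< 50 °C), the organic peroxide kit falls in Code Z9.
The rodenticide bait has oral LD50 51.5 mg/kg, which is ≤ 200 mg/kg, so it is Code Z7 (Toxic).
Code Z7 quantity: two 6 g packs = 12 g.
12 g exceeds the passenger aircraft limit of 10 g for Code Z7.
Code Z9 quantity: 860 kg.
860 kg ≤ 1000 kg (passenger aircraft limit, Code Z9) — within limit.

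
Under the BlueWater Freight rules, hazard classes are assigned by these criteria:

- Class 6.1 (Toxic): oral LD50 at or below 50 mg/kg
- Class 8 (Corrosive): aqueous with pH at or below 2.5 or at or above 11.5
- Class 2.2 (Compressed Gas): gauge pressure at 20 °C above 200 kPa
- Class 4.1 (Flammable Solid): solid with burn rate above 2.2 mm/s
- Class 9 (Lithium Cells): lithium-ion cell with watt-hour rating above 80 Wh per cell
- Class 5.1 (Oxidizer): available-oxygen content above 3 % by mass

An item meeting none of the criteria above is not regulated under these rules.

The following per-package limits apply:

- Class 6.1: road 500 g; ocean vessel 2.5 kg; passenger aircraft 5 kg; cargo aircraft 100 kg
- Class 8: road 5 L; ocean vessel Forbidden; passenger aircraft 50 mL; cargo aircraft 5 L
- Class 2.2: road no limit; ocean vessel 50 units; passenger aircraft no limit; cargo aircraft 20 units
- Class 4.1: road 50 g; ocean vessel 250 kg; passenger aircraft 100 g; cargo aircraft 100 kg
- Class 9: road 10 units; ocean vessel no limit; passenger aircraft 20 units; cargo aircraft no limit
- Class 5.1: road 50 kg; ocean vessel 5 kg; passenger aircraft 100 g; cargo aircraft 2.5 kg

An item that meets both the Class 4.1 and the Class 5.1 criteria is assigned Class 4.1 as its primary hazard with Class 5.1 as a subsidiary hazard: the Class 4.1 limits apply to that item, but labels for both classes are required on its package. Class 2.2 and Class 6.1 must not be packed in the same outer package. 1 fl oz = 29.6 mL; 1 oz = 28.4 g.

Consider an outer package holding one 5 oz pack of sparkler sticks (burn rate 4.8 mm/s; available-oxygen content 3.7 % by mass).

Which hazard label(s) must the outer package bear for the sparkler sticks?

Class 4.1 and 5.1

Sparkler sticks: burn rate 4.8 mm/s > 2.2 mm/s → Class 4.1 (Flammable Solid).
Available-oxygen content 3.7 % by mass meets the Class 5.1 criterion (Oxidizer), so the sparkler sticks are Class 5.1.
By the precedence rule Class 4.1 is primary and Class 5.1 is subsidiary, and that rule requires both labels on the package.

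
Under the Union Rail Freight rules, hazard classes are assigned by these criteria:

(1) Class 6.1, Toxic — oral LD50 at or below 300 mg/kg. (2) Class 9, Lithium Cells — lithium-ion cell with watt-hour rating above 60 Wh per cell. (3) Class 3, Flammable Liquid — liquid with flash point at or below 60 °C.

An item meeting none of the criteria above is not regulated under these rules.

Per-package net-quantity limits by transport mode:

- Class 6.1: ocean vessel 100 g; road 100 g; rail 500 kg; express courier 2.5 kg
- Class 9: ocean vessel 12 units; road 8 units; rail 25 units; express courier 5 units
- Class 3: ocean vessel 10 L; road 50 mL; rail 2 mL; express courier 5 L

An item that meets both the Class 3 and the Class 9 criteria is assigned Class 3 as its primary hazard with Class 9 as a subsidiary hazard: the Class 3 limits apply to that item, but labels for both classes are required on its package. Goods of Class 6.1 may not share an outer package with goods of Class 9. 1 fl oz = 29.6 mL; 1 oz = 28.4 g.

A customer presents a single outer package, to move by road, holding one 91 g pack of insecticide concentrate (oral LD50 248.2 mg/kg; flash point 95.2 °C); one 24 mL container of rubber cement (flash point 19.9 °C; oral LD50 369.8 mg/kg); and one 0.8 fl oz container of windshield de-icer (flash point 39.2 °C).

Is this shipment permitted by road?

Yes

Insecticide concentrate: oral LD50 248.2 mg/kg ≤ 300 mg/kg → Class 6.1 (Toxic).
Flash point 19.9 °C meets the Class 3 criterion (Flammable Liquid), so the rubber cement is Class 3.
With flash point 39.2 °C (≤ 60 °C), the windshield de-icer falls in Class 3.
Total Class 3: 24 mL + (one 0.8 fl oz container = 23.68 mL) = 47.68 mL.
47.68 mL is within the road limit of 50 mL for Class 3.
Class 6.1 quantity: 91 g.
That is within the Class 6.1 road limit of 100 g.
The segregation rule (Class 6.1 with Class 9) does not apply to Class 3 with Class 6.1.
Every hazard class is within its road limit and no segregation rule is violated.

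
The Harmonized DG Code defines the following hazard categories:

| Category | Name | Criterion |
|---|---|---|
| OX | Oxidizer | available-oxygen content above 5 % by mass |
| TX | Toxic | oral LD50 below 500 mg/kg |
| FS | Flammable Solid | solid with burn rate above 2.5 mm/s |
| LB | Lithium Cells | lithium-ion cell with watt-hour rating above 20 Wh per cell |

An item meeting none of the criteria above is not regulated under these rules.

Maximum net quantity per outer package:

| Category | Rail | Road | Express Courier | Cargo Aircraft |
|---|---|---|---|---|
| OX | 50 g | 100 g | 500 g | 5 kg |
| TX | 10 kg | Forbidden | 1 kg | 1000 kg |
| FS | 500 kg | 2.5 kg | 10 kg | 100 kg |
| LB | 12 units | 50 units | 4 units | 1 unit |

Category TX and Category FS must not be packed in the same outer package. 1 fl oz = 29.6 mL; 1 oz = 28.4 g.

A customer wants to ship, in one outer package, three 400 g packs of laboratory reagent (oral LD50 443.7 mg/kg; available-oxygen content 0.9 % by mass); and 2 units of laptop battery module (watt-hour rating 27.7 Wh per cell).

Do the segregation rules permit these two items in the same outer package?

Yes

With oral LD50 443.7 mg/kg (< 500 mg/kg), the laboratory reagent falls in Category TX.
With watt-hour rating 27.7 Wh per cell (> 20 Wh per cell), the laptop battery module falls in Category LB.
No segregation rule bars Category TX with Category LB.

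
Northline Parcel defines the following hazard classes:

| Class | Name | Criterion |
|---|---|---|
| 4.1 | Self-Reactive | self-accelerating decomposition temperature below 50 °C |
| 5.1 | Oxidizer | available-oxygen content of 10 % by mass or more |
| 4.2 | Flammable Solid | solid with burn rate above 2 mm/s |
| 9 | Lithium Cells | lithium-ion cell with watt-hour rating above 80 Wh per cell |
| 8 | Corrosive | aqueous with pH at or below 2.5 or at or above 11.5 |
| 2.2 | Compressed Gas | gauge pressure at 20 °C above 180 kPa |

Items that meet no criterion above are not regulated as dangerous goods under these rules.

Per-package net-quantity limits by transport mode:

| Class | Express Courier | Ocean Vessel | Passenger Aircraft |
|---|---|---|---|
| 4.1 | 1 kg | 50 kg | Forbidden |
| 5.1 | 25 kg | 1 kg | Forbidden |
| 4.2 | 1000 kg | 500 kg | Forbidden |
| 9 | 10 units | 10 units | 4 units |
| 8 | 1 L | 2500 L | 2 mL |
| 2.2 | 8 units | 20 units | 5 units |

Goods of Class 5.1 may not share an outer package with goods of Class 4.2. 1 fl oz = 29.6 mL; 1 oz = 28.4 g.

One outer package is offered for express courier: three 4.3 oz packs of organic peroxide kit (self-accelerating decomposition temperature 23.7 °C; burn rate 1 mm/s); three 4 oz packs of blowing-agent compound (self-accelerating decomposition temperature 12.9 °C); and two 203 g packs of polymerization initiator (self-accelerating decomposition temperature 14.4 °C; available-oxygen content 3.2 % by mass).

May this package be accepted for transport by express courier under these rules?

The organic peroxide kit has self-accelerating decomposition temperature 23.7 °C, which is < 50 °C, so it is Class 4.1 (Self-Reactive).
Self-accelerating decomposition temperature 12.9 °C meets the Class 4.1 criterion (Self-Reactive), so the blowing-agent compound is Class 4.1.
Polymerization initiator: self-accelerating decomposition temperature 14.4 °C < 50 °C → Class 4.1 (Self-Reactive).
Total Class 4.1: (three 4.3 oz packs = 366.36 g) + (three 4 oz packs = 340.8 g) + (two 203 g packs = 406 g) = 1113.16 g.
1113.16 g exceeds the express courier limit of 1 kg for Class 4.1.

No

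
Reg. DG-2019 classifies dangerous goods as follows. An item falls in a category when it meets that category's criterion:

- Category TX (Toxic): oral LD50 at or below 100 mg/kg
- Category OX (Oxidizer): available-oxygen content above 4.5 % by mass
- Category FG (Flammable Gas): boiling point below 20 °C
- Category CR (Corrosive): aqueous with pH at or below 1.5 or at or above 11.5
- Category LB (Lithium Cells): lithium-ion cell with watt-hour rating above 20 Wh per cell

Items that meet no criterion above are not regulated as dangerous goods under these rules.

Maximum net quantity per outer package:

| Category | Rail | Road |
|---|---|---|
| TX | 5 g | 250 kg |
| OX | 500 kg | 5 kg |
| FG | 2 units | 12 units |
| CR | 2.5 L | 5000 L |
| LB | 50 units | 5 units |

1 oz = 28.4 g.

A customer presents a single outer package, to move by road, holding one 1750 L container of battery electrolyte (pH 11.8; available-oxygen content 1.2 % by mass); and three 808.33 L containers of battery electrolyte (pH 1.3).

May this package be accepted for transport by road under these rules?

With pH 11.8 (≥ 11.5), the battery electrolyte falls in Category CR.
With pH 1.3 (≤ 1.5), the battery electrolyte falls in Category CR.
Category CR net quantity: 1750 L + (three 808.33 L containers = 2424.99 L) = 4174.99 L.
That is within the Category CR road limit of 5000 L.

Yes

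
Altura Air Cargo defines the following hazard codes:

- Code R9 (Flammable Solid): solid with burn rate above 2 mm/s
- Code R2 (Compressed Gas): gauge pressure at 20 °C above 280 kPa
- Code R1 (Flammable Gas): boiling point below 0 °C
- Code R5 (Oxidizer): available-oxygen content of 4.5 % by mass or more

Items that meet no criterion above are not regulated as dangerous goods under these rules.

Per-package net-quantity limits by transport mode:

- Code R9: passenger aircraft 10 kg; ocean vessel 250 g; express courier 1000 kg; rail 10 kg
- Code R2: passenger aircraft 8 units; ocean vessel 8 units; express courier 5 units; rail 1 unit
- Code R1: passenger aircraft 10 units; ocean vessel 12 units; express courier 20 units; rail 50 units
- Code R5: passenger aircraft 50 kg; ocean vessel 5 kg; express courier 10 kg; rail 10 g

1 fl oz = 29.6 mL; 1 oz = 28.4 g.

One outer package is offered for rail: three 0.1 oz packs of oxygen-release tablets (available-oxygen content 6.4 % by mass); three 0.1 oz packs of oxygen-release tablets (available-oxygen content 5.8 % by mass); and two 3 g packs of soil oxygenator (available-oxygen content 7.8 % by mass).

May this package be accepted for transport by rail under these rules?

With available-oxygen content 6.4 % by mass (≥ 4.5 % by mass), the oxygen-release tablets fall in Code R5.
With available-oxygen content 5.8 % by mass (≥ 4.5 % by mass), the oxygen-release tablets fall in Code R5.
Soil oxygenator: available-oxygen content 7.8 % by mass ≥ 4.5 % by mass → Code R5 (Oxidizer).
Total Code R5: (three 0.1 oz packs = 8.52 g) + (three 0.1 oz packs = 8.52 g) + (two 3 g packs = 6 g) = 23.04 g.
23.04 g exceeds the rail limit of 10 g for Code R5.

No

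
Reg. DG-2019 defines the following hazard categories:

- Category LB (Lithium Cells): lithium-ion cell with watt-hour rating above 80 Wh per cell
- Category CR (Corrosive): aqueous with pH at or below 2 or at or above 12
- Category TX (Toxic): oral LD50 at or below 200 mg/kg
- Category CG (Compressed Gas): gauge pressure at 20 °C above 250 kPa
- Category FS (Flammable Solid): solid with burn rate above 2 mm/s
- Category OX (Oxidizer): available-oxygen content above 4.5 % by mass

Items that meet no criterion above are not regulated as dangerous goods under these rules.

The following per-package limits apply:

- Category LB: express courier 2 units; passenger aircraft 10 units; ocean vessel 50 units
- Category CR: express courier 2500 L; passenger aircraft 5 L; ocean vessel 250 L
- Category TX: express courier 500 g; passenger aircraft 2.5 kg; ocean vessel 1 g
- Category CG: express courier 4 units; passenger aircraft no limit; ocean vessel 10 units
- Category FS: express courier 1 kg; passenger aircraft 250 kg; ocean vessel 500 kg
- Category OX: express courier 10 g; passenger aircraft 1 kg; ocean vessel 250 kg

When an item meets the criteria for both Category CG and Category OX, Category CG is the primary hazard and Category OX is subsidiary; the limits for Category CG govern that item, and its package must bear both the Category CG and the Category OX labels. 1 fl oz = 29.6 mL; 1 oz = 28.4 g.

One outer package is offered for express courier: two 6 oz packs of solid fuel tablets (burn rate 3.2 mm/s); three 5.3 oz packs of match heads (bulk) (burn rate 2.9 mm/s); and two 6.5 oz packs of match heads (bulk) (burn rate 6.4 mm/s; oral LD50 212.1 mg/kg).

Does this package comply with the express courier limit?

No

With burn rate 3.2 mm/s (> 2 mm/s), the solid fuel tablets fall in Category FS.
Match heads (bulk): burn rate 2.9 mm/s > 2 mm/s → Category FS (Flammable Solid).
The match heads (bulk) have burn rate 6.4 mm/s, which is > 2 mm/s, so they are Category FS (Flammable Solid).
Category FS net quantity: (two 6 oz packs = 340.8 g) + (three 5.3 oz packs = 451.56 g) + (two 6.5 oz packs = 369.2 g) = 1161.56 g.
That exceeds the Category FS express courier limit of 1 kg.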